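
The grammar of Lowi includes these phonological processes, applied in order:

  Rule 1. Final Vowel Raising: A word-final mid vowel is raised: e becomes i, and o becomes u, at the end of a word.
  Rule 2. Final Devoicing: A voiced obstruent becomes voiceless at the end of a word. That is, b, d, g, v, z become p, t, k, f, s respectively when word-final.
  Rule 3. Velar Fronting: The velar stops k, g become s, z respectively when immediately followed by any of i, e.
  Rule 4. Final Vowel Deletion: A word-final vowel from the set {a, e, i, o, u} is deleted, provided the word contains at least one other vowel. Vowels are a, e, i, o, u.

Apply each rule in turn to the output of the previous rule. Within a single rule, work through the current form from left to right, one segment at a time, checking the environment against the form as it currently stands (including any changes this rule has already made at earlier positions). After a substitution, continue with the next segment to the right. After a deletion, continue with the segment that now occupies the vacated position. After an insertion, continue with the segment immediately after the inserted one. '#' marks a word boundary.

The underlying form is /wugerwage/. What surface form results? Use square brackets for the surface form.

Rule 1 Final Vowel Raising: [wugerwage] → [wugerwagi]
Rule 2 Final Devoicing: no change — [wugerwagi]
Rule 3 Velar Fronting: [wugerwagi] → [wuzerwazi]
Rule 4 Final Vowel Deletion: [wuzerwazi] → [wuzerwaz]

[wuzerwaz]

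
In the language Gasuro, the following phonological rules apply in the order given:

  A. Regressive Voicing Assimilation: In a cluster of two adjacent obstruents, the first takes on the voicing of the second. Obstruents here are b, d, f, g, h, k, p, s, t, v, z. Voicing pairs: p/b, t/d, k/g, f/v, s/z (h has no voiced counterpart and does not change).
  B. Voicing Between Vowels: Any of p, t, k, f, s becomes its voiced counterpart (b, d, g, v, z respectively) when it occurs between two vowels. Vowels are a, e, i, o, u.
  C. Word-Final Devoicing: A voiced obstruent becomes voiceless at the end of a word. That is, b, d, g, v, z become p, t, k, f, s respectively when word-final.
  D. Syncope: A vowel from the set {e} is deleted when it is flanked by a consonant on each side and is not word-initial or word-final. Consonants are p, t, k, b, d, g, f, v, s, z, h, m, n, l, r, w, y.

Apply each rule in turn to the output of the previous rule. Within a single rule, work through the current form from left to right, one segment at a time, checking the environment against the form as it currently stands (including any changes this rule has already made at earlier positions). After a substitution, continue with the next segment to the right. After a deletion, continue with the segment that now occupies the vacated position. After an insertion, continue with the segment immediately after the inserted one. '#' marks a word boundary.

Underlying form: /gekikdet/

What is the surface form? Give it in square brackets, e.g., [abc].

[ggigdt]

A Regressive Voicing Assimilation: [gekikdet] → [gekigdet]
B Voicing Between Vowels: [gekigdet] → [gegigdet]
C Word-Final Devoicing: no change — [gegigdet]
D Syncope: [gegigdet] → [ggigdt]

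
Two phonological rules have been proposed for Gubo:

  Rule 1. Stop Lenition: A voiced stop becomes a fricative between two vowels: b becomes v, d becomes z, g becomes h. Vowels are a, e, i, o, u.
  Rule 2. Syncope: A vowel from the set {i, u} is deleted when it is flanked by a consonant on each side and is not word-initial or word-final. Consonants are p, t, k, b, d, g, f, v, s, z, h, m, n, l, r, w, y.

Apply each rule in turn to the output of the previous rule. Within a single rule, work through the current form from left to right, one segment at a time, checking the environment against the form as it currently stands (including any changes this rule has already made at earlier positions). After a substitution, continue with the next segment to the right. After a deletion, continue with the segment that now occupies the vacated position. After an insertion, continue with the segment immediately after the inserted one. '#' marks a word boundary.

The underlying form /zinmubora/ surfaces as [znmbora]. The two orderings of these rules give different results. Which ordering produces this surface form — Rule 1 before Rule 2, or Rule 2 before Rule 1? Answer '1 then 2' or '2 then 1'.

2 then 1

Order 1 then 2:
  1 Stop Lenition: [zinmubora] → [zinmuvora]
  2 Syncope: [zinmuvora] → [znmvora]
  result: [znmvora]
Order 2 then 1:
  2 Syncope: [zinmubora] → [znmbora]
  1 Stop Lenition: no change — [znmbora]
  result: [znmbora]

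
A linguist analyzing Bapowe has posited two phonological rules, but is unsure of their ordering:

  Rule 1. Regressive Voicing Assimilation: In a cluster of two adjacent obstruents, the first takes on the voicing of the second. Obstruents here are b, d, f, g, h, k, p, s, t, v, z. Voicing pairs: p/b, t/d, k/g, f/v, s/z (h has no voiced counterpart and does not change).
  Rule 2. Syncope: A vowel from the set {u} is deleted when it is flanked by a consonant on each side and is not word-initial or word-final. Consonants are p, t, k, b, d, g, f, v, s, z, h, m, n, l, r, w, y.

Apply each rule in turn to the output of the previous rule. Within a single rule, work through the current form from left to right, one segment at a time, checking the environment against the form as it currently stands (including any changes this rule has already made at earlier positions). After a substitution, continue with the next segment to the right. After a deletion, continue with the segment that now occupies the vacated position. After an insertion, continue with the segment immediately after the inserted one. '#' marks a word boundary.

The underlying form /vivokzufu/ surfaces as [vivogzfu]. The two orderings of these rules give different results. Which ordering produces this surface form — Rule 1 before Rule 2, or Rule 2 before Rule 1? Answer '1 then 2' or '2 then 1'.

1 then 2

Order 1 then 2:
  1 Regressive Voicing Assimilation: [vivokzufu] → [vivogzufu]
  2 Syncope: [vivogzufu] → [vivogzfu]
  result: [vivogzfu]
Order 2 then 1:
  2 Syncope: [vivokzufu] → [vivokzfu]
  1 Regressive Voicing Assimilation: [vivokzfu] → [vivogsfu]
  result: [vivogsfu]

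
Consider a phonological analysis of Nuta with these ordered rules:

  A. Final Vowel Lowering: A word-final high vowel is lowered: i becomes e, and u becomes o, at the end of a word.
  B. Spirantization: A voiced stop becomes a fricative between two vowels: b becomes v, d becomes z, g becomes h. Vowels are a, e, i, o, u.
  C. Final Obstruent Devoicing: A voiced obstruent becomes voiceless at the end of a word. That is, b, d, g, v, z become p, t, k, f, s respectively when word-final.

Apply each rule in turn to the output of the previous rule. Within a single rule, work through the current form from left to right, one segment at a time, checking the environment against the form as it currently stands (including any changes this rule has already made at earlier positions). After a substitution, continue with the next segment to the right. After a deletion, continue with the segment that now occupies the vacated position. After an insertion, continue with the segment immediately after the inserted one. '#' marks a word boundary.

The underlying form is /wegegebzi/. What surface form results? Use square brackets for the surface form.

[wehehebze]

A Final Vowel Lowering: [wegegebzi] → [wegegebze]
B Spirantization: [wegegebze] → [wehehebze]
C Final Obstruent Devoicing: no change — [wehehebze]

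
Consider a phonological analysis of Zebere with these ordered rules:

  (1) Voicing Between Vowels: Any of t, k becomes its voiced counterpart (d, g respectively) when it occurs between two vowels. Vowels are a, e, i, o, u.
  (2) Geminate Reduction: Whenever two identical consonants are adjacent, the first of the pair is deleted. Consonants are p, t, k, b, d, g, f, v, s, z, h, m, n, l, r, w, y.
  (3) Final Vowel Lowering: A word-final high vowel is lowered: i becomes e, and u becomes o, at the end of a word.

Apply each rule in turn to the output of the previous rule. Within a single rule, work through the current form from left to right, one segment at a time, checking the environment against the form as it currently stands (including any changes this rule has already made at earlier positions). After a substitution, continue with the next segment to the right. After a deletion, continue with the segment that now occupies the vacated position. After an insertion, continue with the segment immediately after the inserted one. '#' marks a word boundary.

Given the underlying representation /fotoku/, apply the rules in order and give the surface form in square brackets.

[fodogo]

(1) Voicing Between Vowels: [fotoku] → [fodogu]
(2) Geminate Reduction: no change — [fodogu]
(3) Final Vowel Lowering: [fodogu] → [fodogo]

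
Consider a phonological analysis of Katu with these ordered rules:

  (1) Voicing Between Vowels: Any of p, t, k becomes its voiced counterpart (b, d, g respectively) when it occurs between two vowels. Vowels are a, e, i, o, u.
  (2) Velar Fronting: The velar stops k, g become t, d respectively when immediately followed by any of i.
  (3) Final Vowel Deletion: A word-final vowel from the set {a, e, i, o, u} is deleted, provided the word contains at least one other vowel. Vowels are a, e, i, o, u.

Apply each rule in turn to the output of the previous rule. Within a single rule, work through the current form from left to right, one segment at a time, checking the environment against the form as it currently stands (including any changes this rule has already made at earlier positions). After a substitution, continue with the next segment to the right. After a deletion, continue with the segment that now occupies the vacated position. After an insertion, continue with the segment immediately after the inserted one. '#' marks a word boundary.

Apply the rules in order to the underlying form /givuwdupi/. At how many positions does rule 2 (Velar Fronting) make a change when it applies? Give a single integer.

1

(1) Voicing Between Vowels: [givuwdupi] → [givuwdubi]
(2) Velar Fronting: [givuwdubi] → [divuwdubi]
(3) Final Vowel Deletion: [divuwdubi] → [divuwdub]
Rule 2 changed 1 position(s).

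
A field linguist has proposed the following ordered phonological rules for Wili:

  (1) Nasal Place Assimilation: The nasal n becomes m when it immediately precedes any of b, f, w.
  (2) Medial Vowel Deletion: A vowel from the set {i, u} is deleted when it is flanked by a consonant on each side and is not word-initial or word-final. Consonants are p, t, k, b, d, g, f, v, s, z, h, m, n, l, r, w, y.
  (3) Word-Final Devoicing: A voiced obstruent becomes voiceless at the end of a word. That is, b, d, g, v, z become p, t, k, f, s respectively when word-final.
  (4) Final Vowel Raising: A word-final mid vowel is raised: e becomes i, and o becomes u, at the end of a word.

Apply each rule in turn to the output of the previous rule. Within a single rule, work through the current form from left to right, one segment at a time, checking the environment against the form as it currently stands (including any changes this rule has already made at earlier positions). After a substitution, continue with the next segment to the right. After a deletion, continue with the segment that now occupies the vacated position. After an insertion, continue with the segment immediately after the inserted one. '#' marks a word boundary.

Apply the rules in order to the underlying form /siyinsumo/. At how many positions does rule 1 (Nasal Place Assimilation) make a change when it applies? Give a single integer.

(1) Nasal Place Assimilation: no change — [siyinsumo]
(2) Medial Vowel Deletion: [siyinsumo] → [synsmo]
(3) Word-Final Devoicing: no change — [synsmo]
(4) Final Vowel Raising: [synsmo] → [synsmu]
Rule 1 changed 0 position(s).

0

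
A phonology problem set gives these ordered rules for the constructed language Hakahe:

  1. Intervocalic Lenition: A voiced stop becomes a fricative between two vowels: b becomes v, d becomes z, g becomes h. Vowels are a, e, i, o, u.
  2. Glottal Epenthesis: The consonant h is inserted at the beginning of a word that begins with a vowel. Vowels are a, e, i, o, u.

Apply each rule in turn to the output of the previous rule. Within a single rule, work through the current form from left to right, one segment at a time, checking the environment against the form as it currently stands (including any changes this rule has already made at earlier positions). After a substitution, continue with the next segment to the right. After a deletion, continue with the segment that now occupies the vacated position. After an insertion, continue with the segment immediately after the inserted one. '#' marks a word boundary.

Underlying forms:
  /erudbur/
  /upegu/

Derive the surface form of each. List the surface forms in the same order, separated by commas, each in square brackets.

/erudbur/:
  1 Intervocalic Lenition: no change — [erudbur]
  2 Glottal Epenthesis: [erudbur] → [herudbur]
/upegu/:
  1 Intervocalic Lenition: [upegu] → [upehu]
  2 Glottal Epenthesis: [upehu] → [hupehu]

[herudbur], [hupehu]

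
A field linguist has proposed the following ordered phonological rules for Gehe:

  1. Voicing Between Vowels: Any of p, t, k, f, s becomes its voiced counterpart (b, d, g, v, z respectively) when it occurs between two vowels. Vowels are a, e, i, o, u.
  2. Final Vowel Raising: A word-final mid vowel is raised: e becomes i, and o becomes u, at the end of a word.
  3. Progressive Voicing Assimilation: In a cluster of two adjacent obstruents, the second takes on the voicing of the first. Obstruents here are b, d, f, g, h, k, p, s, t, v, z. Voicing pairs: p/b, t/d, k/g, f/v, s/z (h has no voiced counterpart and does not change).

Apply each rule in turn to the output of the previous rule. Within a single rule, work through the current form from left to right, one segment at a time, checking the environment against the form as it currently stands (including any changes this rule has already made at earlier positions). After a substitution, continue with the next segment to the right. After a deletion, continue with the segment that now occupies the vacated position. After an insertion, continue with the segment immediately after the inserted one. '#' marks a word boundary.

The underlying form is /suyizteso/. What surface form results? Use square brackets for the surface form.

[suyizdezu]

1 Voicing Between Vowels: [suyizteso] → [suyiztezo]
2 Final Vowel Raising: [suyiztezo] → [suyiztezu]
3 Progressive Voicing Assimilation: [suyiztezu] → [suyizdezu]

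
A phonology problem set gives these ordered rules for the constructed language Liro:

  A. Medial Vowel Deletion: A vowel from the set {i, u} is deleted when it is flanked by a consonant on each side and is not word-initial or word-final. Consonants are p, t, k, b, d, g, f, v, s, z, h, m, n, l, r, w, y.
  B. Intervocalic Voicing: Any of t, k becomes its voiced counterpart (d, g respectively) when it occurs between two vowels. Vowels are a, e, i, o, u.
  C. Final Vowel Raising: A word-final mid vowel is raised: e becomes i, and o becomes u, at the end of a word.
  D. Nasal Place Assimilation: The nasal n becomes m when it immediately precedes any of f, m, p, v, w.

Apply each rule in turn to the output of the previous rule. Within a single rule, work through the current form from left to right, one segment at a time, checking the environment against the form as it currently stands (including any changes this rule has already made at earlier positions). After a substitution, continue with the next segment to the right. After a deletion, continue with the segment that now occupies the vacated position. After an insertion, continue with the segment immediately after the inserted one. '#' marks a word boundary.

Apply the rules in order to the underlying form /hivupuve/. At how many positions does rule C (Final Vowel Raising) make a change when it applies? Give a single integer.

1

A Medial Vowel Deletion: [hivupuve] → [hvpve]
B Intervocalic Voicing: no change — [hvpve]
C Final Vowel Raising: [hvpve] → [hvpvi]
D Nasal Place Assimilation: no change — [hvpvi]
Rule C changed 1 position(s).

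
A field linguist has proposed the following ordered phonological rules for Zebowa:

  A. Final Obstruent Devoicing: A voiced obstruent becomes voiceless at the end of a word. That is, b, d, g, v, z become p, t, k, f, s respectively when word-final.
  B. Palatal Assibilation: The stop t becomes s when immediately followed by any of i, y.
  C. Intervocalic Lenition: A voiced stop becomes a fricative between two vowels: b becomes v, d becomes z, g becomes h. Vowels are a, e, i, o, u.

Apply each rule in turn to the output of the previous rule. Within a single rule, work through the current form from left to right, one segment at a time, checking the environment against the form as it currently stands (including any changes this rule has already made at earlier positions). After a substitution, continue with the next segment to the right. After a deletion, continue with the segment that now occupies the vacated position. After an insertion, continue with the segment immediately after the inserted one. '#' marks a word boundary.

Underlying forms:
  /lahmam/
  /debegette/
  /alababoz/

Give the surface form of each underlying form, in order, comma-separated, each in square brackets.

/lahmam/:
  A Final Obstruent Devoicing: no change — [lahmam]
  B Palatal Assibilation: no change — [lahmam]
  C Intervocalic Lenition: no change — [lahmam]
/debegette/:
  A Final Obstruent Devoicing: no change — [debegette]
  B Palatal Assibilation: no change — [debegette]
  C Intervocalic Lenition: [debegette] → [devehette]
/alababoz/:
  A Final Obstruent Devoicing: [alababoz] → [alababos]
  B Palatal Assibilation: no change — [alababos]
  C Intervocalic Lenition: [alababos] → [alavavos]

[lahmam], [devehette], [alavavos]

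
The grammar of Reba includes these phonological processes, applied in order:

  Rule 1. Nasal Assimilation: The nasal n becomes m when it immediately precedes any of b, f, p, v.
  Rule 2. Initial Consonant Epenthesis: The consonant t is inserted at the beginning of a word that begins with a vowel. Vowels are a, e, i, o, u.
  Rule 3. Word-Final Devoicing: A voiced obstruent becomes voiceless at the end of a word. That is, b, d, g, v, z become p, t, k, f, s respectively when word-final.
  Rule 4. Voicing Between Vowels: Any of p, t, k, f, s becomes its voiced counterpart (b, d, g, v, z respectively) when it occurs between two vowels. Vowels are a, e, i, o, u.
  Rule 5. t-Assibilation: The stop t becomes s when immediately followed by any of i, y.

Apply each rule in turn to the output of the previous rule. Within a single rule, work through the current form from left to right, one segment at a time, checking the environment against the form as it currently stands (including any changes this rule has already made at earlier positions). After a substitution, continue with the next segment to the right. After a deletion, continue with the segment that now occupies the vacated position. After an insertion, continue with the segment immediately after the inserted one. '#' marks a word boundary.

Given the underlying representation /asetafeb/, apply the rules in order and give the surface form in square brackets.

[tazedavep]

Rule 1 Nasal Assimilation: no change — [asetafeb]
Rule 2 Initial Consonant Epenthesis: [asetafeb] → [tasetafeb]
Rule 3 Word-Final Devoicing: [tasetafeb] → [tasetafep]
Rule 4 Voicing Between Vowels: [tasetafep] → [tazedavep]
Rule 5 t-Assibilation: no change — [tazedavep]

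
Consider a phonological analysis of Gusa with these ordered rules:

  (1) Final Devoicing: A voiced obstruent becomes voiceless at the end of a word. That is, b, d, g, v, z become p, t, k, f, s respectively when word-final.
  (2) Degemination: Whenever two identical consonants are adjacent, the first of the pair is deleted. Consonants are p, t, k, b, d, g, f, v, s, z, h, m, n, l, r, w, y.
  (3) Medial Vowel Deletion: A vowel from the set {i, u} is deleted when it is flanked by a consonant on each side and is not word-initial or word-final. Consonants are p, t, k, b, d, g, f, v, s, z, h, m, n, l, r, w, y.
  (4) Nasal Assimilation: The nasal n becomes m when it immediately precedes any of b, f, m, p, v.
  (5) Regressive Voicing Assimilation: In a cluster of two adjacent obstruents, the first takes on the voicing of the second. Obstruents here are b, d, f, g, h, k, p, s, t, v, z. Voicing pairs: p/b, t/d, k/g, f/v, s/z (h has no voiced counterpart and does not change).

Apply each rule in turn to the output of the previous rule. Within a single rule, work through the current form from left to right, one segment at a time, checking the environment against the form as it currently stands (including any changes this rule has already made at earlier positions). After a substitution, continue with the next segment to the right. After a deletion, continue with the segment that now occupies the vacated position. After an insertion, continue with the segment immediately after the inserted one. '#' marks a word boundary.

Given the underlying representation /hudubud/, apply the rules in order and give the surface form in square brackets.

[hdpt]

(1) Final Devoicing: [hudubud] → [hudubut]
(2) Degemination: no change — [hudubut]
(3) Medial Vowel Deletion: [hudubut] → [hdbt]
(4) Nasal Assimilation: no change — [hdbt]
(5) Regressive Voicing Assimilation: [hdbt] → [hdpt]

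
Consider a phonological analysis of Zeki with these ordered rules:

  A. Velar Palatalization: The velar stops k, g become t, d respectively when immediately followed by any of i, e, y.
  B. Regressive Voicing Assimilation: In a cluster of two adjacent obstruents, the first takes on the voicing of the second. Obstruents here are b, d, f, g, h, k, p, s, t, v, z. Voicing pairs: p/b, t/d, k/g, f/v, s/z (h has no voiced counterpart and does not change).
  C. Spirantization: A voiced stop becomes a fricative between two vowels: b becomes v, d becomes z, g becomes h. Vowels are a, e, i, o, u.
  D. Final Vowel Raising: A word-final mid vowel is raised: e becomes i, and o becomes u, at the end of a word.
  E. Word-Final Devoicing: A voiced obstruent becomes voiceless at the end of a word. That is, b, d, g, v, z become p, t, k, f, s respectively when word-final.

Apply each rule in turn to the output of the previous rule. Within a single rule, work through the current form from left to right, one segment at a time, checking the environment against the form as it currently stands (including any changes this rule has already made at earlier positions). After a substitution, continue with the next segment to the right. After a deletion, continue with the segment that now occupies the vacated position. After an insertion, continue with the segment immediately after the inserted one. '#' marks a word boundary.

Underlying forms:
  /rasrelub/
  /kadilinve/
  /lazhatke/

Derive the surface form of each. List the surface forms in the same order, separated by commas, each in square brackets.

[rasrelup], [kazilinvi], [lashatti]

/rasrelub/:
  A Velar Palatalization: no change — [rasrelub]
  B Regressive Voicing Assimilation: no change — [rasrelub]
  C Spirantization: no change — [rasrelub]
  D Final Vowel Raising: no change — [rasrelub]
  E Word-Final Devoicing: [rasrelub] → [rasrelup]
/kadilinve/:
  A Velar Palatalization: no change — [kadilinve]
  B Regressive Voicing Assimilation: no change — [kadilinve]
  C Spirantization: [kadilinve] → [kazilinve]
  D Final Vowel Raising: [kazilinve] → [kazilinvi]
  E Word-Final Devoicing: no change — [kazilinvi]
/lazhatke/:
  A Velar Palatalization: [lazhatke] → [lazhatte]
  B Regressive Voicing Assimilation: [lazhatte] → [lashatte]
  C Spirantization: no change — [lashatte]
  D Final Vowel Raising: [lashatte] → [lashatti]
  E Word-Final Devoicing: no change — [lashatti]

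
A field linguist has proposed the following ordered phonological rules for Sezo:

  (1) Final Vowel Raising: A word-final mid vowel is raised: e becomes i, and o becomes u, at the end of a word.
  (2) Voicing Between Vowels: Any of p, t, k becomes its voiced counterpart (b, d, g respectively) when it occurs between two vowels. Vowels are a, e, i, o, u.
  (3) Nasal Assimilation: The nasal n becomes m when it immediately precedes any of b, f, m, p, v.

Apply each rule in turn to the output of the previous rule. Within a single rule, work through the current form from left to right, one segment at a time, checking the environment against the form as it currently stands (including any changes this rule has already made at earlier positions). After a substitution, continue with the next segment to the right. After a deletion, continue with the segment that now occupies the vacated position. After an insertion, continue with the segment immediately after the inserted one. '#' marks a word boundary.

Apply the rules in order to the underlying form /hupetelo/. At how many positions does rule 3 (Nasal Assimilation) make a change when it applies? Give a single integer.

(1) Final Vowel Raising: [hupetelo] → [hupetelu]
(2) Voicing Between Vowels: [hupetelu] → [hubedelu]
(3) Nasal Assimilation: no change — [hubedelu]
Rule 3 changed 0 position(s).

0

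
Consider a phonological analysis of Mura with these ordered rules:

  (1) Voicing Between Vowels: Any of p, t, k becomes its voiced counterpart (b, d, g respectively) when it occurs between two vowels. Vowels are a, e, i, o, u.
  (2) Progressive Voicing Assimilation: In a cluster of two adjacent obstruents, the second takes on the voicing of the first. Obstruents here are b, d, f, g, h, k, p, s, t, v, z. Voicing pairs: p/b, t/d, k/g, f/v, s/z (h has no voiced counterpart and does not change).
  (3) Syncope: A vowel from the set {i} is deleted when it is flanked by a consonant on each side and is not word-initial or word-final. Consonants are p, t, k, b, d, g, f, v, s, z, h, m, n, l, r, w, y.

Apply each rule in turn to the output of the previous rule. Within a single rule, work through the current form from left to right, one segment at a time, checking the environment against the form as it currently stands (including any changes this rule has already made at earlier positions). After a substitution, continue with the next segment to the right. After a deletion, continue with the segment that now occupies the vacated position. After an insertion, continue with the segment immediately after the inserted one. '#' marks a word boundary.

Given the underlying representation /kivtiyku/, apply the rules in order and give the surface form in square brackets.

(1) Voicing Between Vowels: no change — [kivtiyku]
(2) Progressive Voicing Assimilation: [kivtiyku] → [kivdiyku]
(3) Syncope: [kivdiyku] → [kvdyku]

[kvdyku]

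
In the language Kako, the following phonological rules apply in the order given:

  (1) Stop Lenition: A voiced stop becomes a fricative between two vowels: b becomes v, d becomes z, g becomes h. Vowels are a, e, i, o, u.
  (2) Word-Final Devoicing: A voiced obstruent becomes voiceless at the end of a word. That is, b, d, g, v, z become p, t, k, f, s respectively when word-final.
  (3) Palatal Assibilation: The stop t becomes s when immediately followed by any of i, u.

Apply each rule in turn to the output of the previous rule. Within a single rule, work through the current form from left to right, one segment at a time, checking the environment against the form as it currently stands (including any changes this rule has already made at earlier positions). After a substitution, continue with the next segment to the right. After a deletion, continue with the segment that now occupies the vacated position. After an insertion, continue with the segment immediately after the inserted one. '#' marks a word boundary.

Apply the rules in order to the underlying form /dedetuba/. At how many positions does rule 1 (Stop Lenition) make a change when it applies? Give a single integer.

2

(1) Stop Lenition: [dedetuba] → [dezetuva]
(2) Word-Final Devoicing: no change — [dezetuva]
(3) Palatal Assibilation: [dezetuva] → [dezesuva]
Rule 1 changed 2 position(s).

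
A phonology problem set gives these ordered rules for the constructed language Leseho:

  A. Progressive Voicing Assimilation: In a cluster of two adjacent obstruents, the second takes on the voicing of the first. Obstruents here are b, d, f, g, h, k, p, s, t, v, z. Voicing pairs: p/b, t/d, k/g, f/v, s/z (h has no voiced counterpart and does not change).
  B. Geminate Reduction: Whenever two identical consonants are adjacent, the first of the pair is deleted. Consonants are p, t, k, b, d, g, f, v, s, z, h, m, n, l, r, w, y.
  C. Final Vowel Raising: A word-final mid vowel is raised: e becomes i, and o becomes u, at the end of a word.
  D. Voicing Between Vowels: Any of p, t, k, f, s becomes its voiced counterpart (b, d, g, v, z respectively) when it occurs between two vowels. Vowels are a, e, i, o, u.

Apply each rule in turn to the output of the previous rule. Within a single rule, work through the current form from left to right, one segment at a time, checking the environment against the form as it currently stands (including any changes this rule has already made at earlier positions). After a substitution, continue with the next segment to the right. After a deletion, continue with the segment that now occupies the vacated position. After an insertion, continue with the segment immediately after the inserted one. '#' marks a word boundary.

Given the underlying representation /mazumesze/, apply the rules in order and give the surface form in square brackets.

A Progressive Voicing Assimilation: [mazumesze] → [mazumesse]
B Geminate Reduction: [mazumesse] → [mazumese]
C Final Vowel Raising: [mazumese] → [mazumesi]
D Voicing Between Vowels: [mazumesi] → [mazumezi]

[mazumezi]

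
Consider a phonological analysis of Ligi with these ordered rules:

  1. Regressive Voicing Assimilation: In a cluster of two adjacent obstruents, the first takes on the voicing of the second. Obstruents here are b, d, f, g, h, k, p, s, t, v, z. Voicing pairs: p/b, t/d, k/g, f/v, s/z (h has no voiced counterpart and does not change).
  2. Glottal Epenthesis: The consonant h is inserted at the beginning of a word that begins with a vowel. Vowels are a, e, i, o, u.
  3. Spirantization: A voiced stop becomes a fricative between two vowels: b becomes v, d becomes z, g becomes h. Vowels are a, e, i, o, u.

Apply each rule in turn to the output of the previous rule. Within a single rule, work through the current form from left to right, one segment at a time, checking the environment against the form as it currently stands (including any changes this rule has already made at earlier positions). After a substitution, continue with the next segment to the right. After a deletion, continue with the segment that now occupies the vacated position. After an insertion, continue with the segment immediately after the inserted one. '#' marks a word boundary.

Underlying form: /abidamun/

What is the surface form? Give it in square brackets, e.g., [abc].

1 Regressive Voicing Assimilation: no change — [abidamun]
2 Glottal Epenthesis: [abidamun] → [habidamun]
3 Spirantization: [habidamun] → [havizamun]

[havizamun]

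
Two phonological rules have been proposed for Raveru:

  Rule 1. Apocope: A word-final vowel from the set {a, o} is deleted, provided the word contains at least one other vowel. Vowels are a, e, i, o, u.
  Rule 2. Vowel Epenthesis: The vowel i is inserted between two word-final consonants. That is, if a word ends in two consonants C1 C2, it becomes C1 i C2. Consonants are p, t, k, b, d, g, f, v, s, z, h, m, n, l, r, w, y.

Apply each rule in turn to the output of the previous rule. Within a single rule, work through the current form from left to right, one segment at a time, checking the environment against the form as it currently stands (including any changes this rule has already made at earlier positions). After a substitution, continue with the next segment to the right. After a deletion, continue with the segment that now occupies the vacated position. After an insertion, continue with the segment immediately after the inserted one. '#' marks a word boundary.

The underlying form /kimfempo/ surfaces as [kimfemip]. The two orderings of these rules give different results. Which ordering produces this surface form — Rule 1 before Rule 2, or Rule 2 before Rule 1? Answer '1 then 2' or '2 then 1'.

1 then 2

Order 1 then 2:
  1 Apocope: [kimfempo] → [kimfemp]
  2 Vowel Epenthesis: [kimfemp] → [kimfemip]
  result: [kimfemip]
Order 2 then 1:
  2 Vowel Epenthesis: no change — [kimfempo]
  1 Apocope: [kimfempo] → [kimfemp]
  result: [kimfemp]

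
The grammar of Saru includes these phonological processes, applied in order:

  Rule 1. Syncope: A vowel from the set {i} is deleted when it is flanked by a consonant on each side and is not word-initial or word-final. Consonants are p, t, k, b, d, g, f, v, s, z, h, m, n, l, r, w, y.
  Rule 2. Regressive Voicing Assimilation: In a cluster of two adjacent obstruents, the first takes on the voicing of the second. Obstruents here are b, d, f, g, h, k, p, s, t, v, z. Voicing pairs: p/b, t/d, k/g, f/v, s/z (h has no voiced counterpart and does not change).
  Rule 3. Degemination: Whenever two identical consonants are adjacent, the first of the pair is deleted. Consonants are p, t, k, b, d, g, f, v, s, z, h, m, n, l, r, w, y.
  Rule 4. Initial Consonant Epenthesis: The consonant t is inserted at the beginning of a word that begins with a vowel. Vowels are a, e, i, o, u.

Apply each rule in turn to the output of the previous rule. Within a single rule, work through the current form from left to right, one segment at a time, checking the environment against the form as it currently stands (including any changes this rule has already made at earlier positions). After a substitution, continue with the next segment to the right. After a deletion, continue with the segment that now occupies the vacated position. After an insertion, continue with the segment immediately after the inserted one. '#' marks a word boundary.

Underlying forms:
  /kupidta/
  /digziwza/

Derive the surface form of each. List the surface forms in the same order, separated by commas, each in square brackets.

/kupidta/:
  Rule 1 Syncope: [kupidta] → [kupdta]
  Rule 2 Regressive Voicing Assimilation: [kupdta] → [kubtta]
  Rule 3 Degemination: [kubtta] → [kubta]
  Rule 4 Initial Consonant Epenthesis: no change — [kubta]
/digziwza/:
  Rule 1 Syncope: [digziwza] → [dgzwza]
  Rule 2 Regressive Voicing Assimilation: no change — [dgzwza]
  Rule 3 Degemination: no change — [dgzwza]
  Rule 4 Initial Consonant Epenthesis: no change — [dgzwza]

[kubta], [dgzwza]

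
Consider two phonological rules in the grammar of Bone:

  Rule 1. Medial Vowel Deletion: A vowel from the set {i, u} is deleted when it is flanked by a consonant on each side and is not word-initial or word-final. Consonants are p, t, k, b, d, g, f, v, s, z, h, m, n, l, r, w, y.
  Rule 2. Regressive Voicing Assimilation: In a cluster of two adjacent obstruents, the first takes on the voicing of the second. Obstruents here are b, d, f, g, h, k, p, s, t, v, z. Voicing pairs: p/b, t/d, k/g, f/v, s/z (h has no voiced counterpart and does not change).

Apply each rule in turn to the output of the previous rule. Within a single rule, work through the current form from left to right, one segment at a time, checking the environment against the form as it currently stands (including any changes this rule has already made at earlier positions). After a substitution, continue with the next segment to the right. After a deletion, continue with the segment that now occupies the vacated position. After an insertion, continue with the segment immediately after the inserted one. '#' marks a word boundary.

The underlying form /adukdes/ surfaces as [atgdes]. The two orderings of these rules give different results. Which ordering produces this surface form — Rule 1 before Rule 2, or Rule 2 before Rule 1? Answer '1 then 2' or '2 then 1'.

Order 1 then 2:
  1 Medial Vowel Deletion: [adukdes] → [adkdes]
  2 Regressive Voicing Assimilation: [adkdes] → [atgdes]
  result: [atgdes]
Order 2 then 1:
  2 Regressive Voicing Assimilation: [adukdes] → [adugdes]
  1 Medial Vowel Deletion: [adugdes] → [adgdes]
  result: [adgdes]

1 then 2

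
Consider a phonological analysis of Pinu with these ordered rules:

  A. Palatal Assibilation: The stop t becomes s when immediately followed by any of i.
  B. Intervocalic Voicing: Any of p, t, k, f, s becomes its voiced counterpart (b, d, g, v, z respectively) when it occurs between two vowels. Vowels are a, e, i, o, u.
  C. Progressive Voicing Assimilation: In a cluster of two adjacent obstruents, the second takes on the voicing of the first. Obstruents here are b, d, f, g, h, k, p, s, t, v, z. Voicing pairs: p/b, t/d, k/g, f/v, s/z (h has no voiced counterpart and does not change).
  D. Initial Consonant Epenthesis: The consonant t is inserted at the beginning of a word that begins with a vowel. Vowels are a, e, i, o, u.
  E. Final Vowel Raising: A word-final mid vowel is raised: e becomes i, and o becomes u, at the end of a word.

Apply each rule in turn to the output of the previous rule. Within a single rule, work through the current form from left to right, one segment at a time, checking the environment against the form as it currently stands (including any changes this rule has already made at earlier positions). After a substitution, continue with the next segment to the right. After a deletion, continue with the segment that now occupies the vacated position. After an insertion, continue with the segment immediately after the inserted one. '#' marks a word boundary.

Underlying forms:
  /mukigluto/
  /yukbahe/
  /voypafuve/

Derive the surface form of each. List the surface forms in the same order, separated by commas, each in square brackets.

/mukigluto/:
  A Palatal Assibilation: no change — [mukigluto]
  B Intervocalic Voicing: [mukigluto] → [mugigludo]
  C Progressive Voicing Assimilation: no change — [mugigludo]
  D Initial Consonant Epenthesis: no change — [mugigludo]
  E Final Vowel Raising: [mugigludo] → [mugigludu]
/yukbahe/:
  A Palatal Assibilation: no change — [yukbahe]
  B Intervocalic Voicing: no change — [yukbahe]
  C Progressive Voicing Assimilation: [yukbahe] → [yukpahe]
  D Initial Consonant Epenthesis: no change — [yukpahe]
  E Final Vowel Raising: [yukpahe] → [yukpahi]
/voypafuve/:
  A Palatal Assibilation: no change — [voypafuve]
  B Intervocalic Voicing: [voypafuve] → [voypavuve]
  C Progressive Voicing Assimilation: no change — [voypavuve]
  D Initial Consonant Epenthesis: no change — [voypavuve]
  E Final Vowel Raising: [voypavuve] → [voypavuvi]

[mugigludu], [yukpahi], [voypavuvi]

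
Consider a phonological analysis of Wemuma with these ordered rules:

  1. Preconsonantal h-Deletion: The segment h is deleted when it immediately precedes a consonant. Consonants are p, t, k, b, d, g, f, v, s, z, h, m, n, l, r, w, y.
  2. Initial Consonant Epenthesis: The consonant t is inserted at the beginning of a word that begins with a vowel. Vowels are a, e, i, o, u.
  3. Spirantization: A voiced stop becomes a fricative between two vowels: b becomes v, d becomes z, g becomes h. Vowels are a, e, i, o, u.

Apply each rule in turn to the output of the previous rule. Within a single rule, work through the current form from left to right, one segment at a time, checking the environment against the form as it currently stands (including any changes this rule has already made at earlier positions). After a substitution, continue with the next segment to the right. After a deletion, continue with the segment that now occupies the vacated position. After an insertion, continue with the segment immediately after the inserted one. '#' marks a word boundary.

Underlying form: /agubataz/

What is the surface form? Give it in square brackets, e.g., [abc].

1 Preconsonantal h-Deletion: no change — [agubataz]
2 Initial Consonant Epenthesis: [agubataz] → [tagubataz]
3 Spirantization: [tagubataz] → [tahuvataz]

[tahuvataz]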